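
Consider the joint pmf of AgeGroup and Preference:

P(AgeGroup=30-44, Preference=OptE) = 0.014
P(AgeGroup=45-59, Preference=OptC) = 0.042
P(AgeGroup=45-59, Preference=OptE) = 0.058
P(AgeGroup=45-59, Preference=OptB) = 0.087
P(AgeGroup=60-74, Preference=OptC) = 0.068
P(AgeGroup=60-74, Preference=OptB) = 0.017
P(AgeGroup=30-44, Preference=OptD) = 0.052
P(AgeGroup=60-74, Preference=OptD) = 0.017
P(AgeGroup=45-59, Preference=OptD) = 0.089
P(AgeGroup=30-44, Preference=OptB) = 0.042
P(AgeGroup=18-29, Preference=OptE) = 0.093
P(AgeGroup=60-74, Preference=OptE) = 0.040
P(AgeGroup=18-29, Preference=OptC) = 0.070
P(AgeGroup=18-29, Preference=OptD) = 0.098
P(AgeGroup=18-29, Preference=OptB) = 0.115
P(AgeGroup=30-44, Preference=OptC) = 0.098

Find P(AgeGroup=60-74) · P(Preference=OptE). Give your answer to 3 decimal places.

0.029

P(AgeGroup=60-74) = 0.017 + 0.068 + 0.017 + 0.040 = 0.142.
P(Preference=OptE) = 0.093 + 0.014 + 0.058 + 0.040 = 0.205.
Product: 0.142 × 0.205 = 0.029.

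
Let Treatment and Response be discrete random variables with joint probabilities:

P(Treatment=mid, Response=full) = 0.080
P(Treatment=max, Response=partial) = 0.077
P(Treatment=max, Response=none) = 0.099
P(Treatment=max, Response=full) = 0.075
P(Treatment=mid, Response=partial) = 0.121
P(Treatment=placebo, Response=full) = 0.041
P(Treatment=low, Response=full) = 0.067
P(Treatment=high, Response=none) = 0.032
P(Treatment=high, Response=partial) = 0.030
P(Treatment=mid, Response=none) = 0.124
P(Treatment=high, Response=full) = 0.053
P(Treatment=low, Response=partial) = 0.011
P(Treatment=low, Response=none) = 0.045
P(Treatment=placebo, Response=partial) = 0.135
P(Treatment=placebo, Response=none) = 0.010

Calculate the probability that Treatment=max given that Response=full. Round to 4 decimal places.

0.2373

P(Response=full) = 0.041 + 0.067 + 0.080 + 0.053 + 0.075 = 0.316.
P(Treatment=max | Response=full) = 0.075/0.316 = 0.2373.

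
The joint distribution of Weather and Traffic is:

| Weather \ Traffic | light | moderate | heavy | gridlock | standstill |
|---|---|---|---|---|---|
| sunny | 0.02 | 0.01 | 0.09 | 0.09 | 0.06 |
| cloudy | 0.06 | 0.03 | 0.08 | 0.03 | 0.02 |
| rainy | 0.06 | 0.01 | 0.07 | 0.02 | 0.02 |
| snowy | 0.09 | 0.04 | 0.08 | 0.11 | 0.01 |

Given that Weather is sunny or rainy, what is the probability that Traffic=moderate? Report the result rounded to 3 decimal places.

0.044

P(Weather=sunny) = 0.02 + 0.01 + 0.09 + 0.09 + 0.06 = 0.27.
P(Weather=rainy) = 0.06 + 0.01 + 0.07 + 0.02 + 0.02 = 0.18.
P(Weather ∈ {sunny, rainy}) = 0.27 + 0.18 = 0.45; P(Traffic=moderate, Weather ∈ {sunny, rainy}) = 0.01 + 0.01 = 0.02.
P(Traffic=moderate | Weather ∈ {sunny, rainy}) = 0.02/0.45 = 0.044.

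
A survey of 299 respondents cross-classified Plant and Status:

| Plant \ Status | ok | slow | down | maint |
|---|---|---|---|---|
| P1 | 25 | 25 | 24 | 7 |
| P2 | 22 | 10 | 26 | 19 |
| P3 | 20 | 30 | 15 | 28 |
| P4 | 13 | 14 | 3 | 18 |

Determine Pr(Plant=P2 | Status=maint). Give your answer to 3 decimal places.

Total with Status=maint: 7 + 19 + 28 + 18 = 72.
P(Plant=P2 | Status=maint) = 19/72 = 0.264.

0.264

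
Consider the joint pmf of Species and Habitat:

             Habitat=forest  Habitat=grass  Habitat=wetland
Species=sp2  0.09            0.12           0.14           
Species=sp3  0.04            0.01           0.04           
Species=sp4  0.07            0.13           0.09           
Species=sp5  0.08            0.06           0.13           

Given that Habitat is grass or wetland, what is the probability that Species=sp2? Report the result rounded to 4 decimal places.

0.3611

P(Habitat=grass) = 0.12 + 0.01 + 0.13 + 0.06 = 0.32.
P(Habitat=wetland) = 0.14 + 0.04 + 0.09 + 0.13 = 0.40.
P(Habitat ∈ {grass, wetland}) = 0.32 + 0.40 = 0.72; P(Species=sp2, Habitat ∈ {grass, wetland}) = 0.12 + 0.14 = 0.26.
P(Species=sp2 | Habitat ∈ {grass, wetland}) = 0.26/0.72 = 0.3611.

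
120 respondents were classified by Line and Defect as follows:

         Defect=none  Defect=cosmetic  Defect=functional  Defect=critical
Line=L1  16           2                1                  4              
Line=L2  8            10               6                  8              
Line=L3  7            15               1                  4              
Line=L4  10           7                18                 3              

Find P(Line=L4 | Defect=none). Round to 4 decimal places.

Total with Defect=none: 16 + 8 + 7 + 10 = 41.
P(Line=L4 | Defect=none) = 10/41 = 0.2439.

0.2439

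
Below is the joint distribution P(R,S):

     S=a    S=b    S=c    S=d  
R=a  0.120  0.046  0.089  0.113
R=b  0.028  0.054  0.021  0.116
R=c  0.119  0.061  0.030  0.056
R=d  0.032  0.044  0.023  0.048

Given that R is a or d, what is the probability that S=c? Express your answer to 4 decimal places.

P(R=a) = 0.120 + 0.046 + 0.089 + 0.113 = 0.368.
P(R=d) = 0.032 + 0.044 + 0.023 + 0.048 = 0.147.
P(R ∈ {a, d}) = 0.368 + 0.147 = 0.515; P(S=c, R ∈ {a, d}) = 0.089 + 0.023 = 0.112.
P(S=c | R ∈ {a, d}) = 0.112/0.515 = 0.2175.

0.2175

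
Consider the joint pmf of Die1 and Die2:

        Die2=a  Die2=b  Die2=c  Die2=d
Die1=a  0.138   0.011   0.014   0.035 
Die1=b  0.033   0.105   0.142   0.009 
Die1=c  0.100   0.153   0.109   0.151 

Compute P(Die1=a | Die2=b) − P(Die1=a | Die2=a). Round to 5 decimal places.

-0.46833

P(Die2=b) = 0.011 + 0.105 + 0.153 = 0.269; P(Die1=a | Die2=b) = 0.011/0.269 = 0.040892.
P(Die2=a) = 0.138 + 0.033 + 0.100 = 0.271; P(Die1=a | Die2=a) = 0.138/0.271 = 0.509225.
Difference = -0.46833.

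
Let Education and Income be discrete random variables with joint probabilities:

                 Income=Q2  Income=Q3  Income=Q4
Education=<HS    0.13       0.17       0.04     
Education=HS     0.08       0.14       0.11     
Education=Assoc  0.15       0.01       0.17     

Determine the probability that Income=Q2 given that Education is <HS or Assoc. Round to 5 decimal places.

P(Education=<HS) = 0.13 + 0.17 + 0.04 = 0.34.
P(Education=Assoc) = 0.15 + 0.01 + 0.17 = 0.33.
P(Education ∈ {<HS, Assoc}) = 0.34 + 0.33 = 0.67; P(Income=Q2, Education ∈ {<HS, Assoc}) = 0.13 + 0.15 = 0.28.
P(Income=Q2 | Education ∈ {<HS, Assoc}) = 0.28/0.67 = 0.41791.

0.41791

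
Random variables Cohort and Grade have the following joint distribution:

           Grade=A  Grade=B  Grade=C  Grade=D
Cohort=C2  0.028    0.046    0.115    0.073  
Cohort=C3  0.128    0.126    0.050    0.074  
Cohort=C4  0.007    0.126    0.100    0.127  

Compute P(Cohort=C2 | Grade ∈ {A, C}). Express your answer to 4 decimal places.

P(Grade=A) = 0.028 + 0.128 + 0.007 = 0.163.
P(Grade=C) = 0.115 + 0.050 + 0.100 = 0.265.
P(Grade ∈ {A, C}) = 0.163 + 0.265 = 0.428; P(Cohort=C2, Grade ∈ {A, C}) = 0.028 + 0.115 = 0.143.
P(Cohort=C2 | Grade ∈ {A, C}) = 0.143/0.428 = 0.3341.

0.3341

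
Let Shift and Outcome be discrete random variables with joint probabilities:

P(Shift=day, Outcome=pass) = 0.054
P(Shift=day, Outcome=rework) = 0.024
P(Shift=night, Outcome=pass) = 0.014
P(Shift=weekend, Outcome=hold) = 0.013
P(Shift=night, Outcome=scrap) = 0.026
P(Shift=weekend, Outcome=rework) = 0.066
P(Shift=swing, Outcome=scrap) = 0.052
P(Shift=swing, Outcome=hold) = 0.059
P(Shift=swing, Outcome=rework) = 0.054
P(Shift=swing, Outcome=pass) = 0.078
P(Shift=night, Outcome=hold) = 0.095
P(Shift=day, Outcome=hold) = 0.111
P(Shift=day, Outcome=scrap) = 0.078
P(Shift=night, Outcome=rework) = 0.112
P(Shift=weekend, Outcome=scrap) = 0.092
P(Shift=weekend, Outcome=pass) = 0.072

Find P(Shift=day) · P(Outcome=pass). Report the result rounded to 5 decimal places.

0.05821

P(Shift=day) = 0.054 + 0.024 + 0.078 + 0.111 = 0.267.
P(Outcome=pass) = 0.054 + 0.078 + 0.014 + 0.072 = 0.218.
Product: 0.267 × 0.218 = 0.05821.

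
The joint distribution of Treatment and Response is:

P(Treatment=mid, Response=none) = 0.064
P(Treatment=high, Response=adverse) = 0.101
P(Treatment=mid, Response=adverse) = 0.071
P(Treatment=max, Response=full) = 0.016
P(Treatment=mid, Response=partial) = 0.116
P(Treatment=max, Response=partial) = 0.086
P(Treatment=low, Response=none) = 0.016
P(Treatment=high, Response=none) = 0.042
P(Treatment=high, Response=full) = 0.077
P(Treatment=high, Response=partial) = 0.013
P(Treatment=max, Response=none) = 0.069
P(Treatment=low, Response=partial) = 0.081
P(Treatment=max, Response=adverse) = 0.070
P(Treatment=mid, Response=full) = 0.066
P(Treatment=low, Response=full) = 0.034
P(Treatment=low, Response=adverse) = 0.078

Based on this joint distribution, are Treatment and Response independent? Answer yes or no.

no

P(Treatment=high) = 0.233 and P(Response=partial) = 0.296, so their product is 0.06897, but P(Treatment=high, Response=partial) = 0.013. Since these differ, Treatment and Response are not independent.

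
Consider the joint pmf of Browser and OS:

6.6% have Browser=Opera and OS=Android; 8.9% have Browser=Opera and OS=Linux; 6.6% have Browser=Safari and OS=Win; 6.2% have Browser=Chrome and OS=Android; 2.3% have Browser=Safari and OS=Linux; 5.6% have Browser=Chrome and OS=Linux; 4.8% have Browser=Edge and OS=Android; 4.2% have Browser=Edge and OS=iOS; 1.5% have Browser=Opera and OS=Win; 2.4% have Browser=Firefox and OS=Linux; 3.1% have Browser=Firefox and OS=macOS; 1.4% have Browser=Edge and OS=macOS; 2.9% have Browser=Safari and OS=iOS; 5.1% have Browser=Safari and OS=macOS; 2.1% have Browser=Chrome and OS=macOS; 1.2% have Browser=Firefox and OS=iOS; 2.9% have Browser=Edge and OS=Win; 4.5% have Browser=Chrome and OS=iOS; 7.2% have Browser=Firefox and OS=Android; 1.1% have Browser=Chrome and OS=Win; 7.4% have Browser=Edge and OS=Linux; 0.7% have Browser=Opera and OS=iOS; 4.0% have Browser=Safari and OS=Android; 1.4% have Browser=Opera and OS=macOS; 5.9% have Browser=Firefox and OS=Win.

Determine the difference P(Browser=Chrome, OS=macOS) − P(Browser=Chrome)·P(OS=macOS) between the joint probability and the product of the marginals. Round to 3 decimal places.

-0.005

P(Browser=Chrome) = 0.011 + 0.021 + 0.056 + 0.045 + 0.062 = 0.195.
P(OS=macOS) = 0.021 + 0.031 + 0.051 + 0.014 + 0.014 = 0.131.
P(Browser=Chrome, OS=macOS) − P(Browser=Chrome)P(OS=macOS) = 0.021 − 0.195×0.131 = -0.005.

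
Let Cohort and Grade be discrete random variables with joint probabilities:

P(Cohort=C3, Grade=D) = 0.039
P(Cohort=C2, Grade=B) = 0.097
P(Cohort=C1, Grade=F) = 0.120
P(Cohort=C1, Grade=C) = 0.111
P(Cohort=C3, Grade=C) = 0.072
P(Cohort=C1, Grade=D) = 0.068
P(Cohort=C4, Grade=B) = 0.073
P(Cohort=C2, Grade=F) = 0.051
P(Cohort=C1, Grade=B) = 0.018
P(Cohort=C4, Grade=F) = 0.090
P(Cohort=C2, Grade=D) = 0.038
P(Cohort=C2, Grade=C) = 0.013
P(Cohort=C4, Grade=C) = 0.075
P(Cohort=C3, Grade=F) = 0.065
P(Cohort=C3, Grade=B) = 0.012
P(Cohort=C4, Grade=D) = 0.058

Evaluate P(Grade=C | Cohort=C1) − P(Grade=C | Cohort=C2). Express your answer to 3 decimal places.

P(Cohort=C1) = 0.018 + 0.111 + 0.068 + 0.120 = 0.317; P(Grade=C | Cohort=C1) = 0.111/0.317 = 0.3502.
P(Cohort=C2) = 0.097 + 0.013 + 0.038 + 0.051 = 0.199; P(Grade=C | Cohort=C2) = 0.013/0.199 = 0.0653.
Difference = 0.285.

0.285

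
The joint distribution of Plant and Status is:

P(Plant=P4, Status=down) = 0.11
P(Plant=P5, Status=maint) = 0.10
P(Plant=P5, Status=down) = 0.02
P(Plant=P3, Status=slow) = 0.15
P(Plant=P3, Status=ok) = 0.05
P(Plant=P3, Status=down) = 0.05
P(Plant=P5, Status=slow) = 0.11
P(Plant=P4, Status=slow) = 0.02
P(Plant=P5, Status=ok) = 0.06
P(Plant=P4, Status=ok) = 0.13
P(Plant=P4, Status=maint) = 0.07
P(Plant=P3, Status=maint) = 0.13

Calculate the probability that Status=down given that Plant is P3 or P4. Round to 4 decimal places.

P(Plant=P3) = 0.05 + 0.15 + 0.05 + 0.13 = 0.38.
P(Plant=P4) = 0.13 + 0.02 + 0.11 + 0.07 = 0.33.
P(Plant ∈ {P3, P4}) = 0.38 + 0.33 = 0.71; P(Status=down, Plant ∈ {P3, P4}) = 0.05 + 0.11 = 0.16.
P(Status=down | Plant ∈ {P3, P4}) = 0.16/0.71 = 0.2254.

0.2254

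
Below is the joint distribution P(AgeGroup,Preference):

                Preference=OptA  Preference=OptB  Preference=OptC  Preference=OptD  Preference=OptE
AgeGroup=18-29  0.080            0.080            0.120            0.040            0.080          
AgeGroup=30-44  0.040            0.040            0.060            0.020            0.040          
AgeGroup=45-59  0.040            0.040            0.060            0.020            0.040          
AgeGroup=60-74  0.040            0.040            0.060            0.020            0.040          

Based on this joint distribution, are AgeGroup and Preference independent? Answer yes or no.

Every cell satisfies P(AgeGroup,Preference) = P(AgeGroup)·P(Preference). For instance P(AgeGroup=18-29) = 0.400, P(Preference=OptA) = 0.200, and 0.400×0.200 = 0.080 matches the joint entry. So AgeGroup and Preference are independent.

yes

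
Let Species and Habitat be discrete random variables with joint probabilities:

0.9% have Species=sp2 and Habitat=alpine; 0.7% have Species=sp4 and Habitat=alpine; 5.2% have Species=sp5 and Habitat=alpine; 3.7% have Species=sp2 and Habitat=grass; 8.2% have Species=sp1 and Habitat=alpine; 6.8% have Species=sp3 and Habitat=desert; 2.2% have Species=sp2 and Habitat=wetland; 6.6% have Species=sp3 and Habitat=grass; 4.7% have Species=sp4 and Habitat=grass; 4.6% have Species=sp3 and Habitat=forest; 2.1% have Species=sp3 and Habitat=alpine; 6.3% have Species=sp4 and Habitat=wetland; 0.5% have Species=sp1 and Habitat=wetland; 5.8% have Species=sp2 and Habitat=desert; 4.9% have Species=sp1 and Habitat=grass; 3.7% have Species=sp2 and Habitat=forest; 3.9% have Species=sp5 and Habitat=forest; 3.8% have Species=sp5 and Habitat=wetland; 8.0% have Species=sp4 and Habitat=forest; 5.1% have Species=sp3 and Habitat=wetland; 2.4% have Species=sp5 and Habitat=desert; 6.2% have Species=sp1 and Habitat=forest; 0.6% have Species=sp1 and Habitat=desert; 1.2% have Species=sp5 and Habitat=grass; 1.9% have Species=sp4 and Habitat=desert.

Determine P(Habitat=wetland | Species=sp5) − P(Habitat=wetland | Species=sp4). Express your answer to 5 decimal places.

-0.06136

P(Species=sp5) = 0.039 + 0.012 + 0.038 + 0.024 + 0.052 = 0.165; P(Habitat=wetland | Species=sp5) = 0.038/0.165 = 0.230303.
P(Species=sp4) = 0.080 + 0.047 + 0.063 + 0.019 + 0.007 = 0.216; P(Habitat=wetland | Species=sp4) = 0.063/0.216 = 0.291667.
Difference = -0.06136.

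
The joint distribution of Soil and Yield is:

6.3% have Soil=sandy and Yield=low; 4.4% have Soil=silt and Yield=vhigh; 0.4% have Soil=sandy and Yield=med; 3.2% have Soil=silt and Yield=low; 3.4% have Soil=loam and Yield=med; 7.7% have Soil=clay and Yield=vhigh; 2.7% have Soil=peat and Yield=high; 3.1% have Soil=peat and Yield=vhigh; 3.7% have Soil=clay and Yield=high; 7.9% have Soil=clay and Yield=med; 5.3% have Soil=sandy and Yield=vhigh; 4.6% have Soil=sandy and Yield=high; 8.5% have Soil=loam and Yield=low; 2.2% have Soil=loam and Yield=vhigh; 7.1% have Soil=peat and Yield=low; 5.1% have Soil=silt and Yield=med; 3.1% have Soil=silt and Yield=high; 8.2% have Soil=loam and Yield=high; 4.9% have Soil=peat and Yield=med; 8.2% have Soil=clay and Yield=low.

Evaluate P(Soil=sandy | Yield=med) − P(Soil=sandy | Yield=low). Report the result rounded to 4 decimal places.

P(Yield=med) = 0.004 + 0.034 + 0.079 + 0.051 + 0.049 = 0.217; P(Soil=sandy | Yield=med) = 0.004/0.217 = 0.01843.
P(Yield=low) = 0.063 + 0.085 + 0.082 + 0.032 + 0.071 = 0.333; P(Soil=sandy | Yield=low) = 0.063/0.333 = 0.18919.
Difference = -0.1708.

-0.1708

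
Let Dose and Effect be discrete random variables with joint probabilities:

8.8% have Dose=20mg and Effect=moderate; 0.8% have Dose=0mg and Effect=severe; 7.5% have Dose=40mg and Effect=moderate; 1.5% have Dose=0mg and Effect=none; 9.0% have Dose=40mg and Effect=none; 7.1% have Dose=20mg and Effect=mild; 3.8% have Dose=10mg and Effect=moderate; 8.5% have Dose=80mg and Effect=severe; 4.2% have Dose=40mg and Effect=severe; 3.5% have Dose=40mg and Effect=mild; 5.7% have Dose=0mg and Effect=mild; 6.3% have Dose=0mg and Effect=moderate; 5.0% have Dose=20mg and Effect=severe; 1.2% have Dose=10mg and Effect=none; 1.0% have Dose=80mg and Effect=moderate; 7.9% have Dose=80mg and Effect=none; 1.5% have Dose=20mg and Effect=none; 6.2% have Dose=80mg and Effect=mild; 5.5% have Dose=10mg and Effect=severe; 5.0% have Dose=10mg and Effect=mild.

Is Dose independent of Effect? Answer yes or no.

P(Dose=80mg) = 0.236 and P(Effect=moderate) = 0.274, so their product is 0.06466, but P(Dose=80mg, Effect=moderate) = 0.010. Since these differ, Dose and Effect are not independent.

no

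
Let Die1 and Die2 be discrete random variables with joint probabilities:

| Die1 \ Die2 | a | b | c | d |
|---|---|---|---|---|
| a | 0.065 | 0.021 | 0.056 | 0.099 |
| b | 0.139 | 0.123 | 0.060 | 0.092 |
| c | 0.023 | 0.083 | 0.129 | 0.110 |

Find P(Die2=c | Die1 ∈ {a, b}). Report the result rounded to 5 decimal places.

0.17710

P(Die1=a) = 0.065 + 0.021 + 0.056 + 0.099 = 0.241.
P(Die1=b) = 0.139 + 0.123 + 0.060 + 0.092 = 0.414.
P(Die1 ∈ {a, b}) = 0.241 + 0.414 = 0.655; P(Die2=c, Die1 ∈ {a, b}) = 0.056 + 0.060 = 0.116.
P(Die2=c | Die1 ∈ {a, b}) = 0.116/0.655 = 0.17710.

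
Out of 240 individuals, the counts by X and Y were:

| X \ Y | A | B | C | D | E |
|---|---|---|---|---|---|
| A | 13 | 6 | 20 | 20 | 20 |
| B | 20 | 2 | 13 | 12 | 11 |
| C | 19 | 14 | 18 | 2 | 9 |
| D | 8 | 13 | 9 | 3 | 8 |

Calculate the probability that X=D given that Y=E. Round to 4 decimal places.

0.1667

Total with Y=E: 20 + 11 + 9 + 8 = 48.
P(X=D | Y=E) = 8/48 = 0.1667.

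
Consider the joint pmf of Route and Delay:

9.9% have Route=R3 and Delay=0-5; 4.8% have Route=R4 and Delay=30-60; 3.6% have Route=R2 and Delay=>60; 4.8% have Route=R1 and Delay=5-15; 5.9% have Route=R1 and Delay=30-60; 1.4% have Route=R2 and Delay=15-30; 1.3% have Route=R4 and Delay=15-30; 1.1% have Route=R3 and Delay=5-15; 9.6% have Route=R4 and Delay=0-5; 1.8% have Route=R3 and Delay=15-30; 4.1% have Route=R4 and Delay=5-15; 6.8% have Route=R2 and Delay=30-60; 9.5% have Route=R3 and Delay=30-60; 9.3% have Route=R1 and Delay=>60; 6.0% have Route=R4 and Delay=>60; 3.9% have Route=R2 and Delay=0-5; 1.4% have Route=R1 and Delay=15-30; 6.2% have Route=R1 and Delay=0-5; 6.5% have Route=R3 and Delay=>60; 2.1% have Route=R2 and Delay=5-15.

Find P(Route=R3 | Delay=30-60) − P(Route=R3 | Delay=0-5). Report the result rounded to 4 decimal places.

0.0174

P(Delay=30-60) = 0.059 + 0.068 + 0.095 + 0.048 = 0.270; P(Route=R3 | Delay=30-60) = 0.095/0.270 = 0.35185.
P(Delay=0-5) = 0.062 + 0.039 + 0.099 + 0.096 = 0.296; P(Route=R3 | Delay=0-5) = 0.099/0.296 = 0.33446.
Difference = 0.0174.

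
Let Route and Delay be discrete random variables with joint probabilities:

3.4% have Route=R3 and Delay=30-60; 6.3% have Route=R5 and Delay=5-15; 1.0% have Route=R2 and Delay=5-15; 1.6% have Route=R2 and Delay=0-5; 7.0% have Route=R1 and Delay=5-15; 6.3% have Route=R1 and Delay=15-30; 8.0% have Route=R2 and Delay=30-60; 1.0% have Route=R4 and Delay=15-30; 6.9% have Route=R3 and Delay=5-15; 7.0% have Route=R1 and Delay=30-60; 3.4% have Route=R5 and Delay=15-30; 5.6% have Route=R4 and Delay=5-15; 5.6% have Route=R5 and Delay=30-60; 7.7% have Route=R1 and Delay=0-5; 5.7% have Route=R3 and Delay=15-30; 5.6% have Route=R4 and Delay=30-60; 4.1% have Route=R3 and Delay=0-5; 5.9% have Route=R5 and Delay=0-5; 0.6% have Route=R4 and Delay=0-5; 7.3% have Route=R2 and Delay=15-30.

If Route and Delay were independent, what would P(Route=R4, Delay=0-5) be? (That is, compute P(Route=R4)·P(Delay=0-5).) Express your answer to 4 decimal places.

0.0255

P(Route=R4) = 0.006 + 0.056 + 0.010 + 0.056 = 0.128.
P(Delay=0-5) = 0.077 + 0.016 + 0.041 + 0.006 + 0.059 = 0.199.
Product: 0.128 × 0.199 = 0.0255.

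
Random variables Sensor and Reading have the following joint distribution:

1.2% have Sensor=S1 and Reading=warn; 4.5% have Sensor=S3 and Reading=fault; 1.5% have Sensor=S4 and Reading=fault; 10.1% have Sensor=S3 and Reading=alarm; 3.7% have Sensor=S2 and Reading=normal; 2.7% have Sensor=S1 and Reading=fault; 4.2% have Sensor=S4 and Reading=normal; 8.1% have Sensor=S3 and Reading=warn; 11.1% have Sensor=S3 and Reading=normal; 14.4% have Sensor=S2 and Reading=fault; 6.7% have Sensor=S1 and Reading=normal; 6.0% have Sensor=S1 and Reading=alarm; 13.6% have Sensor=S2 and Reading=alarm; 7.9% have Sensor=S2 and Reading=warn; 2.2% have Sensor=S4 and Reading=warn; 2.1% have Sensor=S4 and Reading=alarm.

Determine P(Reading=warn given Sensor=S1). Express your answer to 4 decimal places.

0.0723

P(Sensor=S1) = 0.067 + 0.012 + 0.060 + 0.027 = 0.166.
P(Reading=warn | Sensor=S1) = 0.012/0.166 = 0.0723.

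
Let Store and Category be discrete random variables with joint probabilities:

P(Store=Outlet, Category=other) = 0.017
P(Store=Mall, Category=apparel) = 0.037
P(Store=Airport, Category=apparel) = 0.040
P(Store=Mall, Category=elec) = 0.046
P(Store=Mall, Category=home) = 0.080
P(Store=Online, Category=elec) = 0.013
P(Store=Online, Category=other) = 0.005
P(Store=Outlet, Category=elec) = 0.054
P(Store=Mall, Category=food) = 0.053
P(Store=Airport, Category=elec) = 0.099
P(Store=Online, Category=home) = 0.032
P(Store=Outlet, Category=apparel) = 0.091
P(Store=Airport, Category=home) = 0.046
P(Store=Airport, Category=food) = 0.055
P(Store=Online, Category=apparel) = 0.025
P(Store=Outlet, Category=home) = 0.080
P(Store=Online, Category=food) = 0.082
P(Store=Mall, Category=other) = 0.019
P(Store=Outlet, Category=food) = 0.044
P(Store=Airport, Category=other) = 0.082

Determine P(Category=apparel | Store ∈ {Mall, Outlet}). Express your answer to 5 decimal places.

P(Store=Mall) = 0.053 + 0.037 + 0.046 + 0.080 + 0.019 = 0.235.
P(Store=Outlet) = 0.044 + 0.091 + 0.054 + 0.080 + 0.017 = 0.286.
P(Store ∈ {Mall, Outlet}) = 0.235 + 0.286 = 0.521; P(Category=apparel, Store ∈ {Mall, Outlet}) = 0.037 + 0.091 = 0.128.
P(Category=apparel | Store ∈ {Mall, Outlet}) = 0.128/0.521 = 0.24568.

0.24568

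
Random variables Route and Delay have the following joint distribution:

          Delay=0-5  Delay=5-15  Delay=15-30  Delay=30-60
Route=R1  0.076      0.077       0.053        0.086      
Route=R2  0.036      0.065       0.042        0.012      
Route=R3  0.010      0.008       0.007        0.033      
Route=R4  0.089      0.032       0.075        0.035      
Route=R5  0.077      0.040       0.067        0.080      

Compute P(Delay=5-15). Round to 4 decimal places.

0.2220

P(Delay=5-15) = 0.077 + 0.065 + 0.008 + 0.032 + 0.040 = 0.222.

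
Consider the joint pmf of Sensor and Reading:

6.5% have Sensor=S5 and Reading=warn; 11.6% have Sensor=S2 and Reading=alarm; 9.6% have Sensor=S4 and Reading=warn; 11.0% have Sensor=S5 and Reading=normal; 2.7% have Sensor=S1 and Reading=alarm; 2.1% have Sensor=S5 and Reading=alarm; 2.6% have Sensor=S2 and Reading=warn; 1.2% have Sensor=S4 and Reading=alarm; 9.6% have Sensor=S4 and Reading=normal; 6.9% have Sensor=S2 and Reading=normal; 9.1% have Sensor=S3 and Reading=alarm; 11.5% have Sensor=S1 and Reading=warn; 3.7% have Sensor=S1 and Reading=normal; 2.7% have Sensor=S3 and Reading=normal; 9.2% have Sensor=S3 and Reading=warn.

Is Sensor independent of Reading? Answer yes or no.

no

P(Sensor=S2) = 0.211 and P(Reading=alarm) = 0.267, so their product is 0.05634, but P(Sensor=S2, Reading=alarm) = 0.116. Since these differ, Sensor and Reading are not independent.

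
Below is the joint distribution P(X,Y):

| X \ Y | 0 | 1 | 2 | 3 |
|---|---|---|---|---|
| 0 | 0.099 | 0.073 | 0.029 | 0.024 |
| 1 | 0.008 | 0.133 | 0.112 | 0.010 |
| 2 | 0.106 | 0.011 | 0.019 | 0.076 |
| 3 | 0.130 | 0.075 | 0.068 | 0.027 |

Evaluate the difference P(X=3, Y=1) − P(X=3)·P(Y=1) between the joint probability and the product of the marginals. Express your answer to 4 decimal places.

P(X=3) = 0.130 + 0.075 + 0.068 + 0.027 = 0.300.
P(Y=1) = 0.073 + 0.133 + 0.011 + 0.075 = 0.292.
P(X=3, Y=1) − P(X=3)P(Y=1) = 0.075 − 0.300×0.292 = -0.0126.

-0.0126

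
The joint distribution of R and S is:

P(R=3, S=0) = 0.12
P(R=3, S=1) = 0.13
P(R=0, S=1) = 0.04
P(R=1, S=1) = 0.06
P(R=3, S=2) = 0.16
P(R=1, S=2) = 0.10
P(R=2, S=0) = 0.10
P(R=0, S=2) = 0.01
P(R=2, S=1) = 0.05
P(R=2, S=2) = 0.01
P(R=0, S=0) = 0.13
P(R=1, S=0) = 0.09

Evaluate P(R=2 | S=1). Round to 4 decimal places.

P(S=1) = 0.04 + 0.06 + 0.05 + 0.13 = 0.28.
P(R=2 | S=1) = 0.05/0.28 = 0.1786.

0.1786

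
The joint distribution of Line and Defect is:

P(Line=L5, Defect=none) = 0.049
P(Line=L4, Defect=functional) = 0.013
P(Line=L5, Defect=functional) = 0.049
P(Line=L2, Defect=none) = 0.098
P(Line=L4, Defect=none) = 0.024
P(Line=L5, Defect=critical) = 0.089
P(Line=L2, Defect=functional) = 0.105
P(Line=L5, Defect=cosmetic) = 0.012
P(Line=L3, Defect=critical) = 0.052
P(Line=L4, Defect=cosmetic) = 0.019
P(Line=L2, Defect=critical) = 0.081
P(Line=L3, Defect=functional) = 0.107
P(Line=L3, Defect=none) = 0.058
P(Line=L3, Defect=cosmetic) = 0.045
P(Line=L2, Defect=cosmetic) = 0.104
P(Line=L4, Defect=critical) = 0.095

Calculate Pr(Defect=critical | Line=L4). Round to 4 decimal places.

P(Line=L4) = 0.024 + 0.019 + 0.013 + 0.095 = 0.151.
P(Defect=critical | Line=L4) = 0.095/0.151 = 0.6291.

0.6291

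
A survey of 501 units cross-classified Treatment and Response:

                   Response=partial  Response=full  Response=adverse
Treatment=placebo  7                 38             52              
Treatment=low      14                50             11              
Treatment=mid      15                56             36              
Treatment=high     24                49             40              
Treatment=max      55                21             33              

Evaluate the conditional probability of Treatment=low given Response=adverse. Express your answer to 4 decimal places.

0.0640

Total with Response=adverse: 52 + 11 + 36 + 40 + 33 = 172.
P(Treatment=low | Response=adverse) = 11/172 = 0.0640.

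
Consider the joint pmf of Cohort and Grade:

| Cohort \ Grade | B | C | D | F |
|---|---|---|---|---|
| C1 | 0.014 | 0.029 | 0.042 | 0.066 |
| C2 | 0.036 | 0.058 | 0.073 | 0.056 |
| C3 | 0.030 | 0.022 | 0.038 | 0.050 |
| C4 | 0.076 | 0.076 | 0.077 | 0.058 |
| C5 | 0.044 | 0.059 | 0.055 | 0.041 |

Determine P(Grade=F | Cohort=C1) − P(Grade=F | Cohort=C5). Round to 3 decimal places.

P(Cohort=C1) = 0.014 + 0.029 + 0.042 + 0.066 = 0.151; P(Grade=F | Cohort=C1) = 0.066/0.151 = 0.4371.
P(Cohort=C5) = 0.044 + 0.059 + 0.055 + 0.041 = 0.199; P(Grade=F | Cohort=C5) = 0.041/0.199 = 0.2060.
Difference = 0.231.

0.231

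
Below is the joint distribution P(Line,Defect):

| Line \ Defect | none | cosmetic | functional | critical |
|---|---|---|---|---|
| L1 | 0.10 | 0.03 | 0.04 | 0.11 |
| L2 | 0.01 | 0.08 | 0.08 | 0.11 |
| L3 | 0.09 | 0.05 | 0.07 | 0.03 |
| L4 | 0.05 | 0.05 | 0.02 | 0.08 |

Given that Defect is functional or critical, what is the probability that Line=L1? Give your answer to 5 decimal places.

0.27778

P(Defect=functional) = 0.04 + 0.08 + 0.07 + 0.02 = 0.21.
P(Defect=critical) = 0.11 + 0.11 + 0.03 + 0.08 = 0.33.
P(Defect ∈ {functional, critical}) = 0.21 + 0.33 = 0.54; P(Line=L1, Defect ∈ {functional, critical}) = 0.04 + 0.11 = 0.15.
P(Line=L1 | Defect ∈ {functional, critical}) = 0.15/0.54 = 0.27778.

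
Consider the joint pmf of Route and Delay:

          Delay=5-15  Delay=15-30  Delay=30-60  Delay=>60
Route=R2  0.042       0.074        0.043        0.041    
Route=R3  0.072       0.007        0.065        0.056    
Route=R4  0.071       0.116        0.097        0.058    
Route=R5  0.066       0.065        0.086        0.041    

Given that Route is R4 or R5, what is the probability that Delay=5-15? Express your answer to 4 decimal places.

0.2283

P(Route=R4) = 0.071 + 0.116 + 0.097 + 0.058 = 0.342.
P(Route=R5) = 0.066 + 0.065 + 0.086 + 0.041 = 0.258.
P(Route ∈ {R4, R5}) = 0.342 + 0.258 = 0.600; P(Delay=5-15, Route ∈ {R4, R5}) = 0.071 + 0.066 = 0.137.
P(Delay=5-15 | Route ∈ {R4, R5}) = 0.137/0.600 = 0.2283.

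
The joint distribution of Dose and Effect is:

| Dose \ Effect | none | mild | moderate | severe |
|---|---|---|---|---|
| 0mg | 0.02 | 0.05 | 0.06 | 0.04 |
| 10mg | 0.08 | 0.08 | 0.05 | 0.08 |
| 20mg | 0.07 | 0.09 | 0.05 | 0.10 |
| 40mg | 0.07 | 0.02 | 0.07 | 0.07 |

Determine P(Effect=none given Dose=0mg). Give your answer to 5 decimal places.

P(Dose=0mg) = 0.02 + 0.05 + 0.06 + 0.04 = 0.17.
P(Effect=none | Dose=0mg) = 0.02/0.17 = 0.11765.

0.11765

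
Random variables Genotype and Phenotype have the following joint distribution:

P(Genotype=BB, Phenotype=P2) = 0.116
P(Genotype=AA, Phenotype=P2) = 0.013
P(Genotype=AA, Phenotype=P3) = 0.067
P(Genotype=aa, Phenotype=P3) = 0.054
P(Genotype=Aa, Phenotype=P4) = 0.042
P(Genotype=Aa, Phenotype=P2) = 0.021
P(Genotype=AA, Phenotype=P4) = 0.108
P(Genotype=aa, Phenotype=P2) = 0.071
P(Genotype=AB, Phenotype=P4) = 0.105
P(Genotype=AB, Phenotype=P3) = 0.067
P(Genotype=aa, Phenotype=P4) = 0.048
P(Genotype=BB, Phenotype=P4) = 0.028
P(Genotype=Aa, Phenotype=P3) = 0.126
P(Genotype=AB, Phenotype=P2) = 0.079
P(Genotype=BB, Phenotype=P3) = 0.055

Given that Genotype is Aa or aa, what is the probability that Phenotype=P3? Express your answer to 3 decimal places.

P(Genotype=Aa) = 0.021 + 0.126 + 0.042 = 0.189.
P(Genotype=aa) = 0.071 + 0.054 + 0.048 = 0.173.
P(Genotype ∈ {Aa, aa}) = 0.189 + 0.173 = 0.362; P(Phenotype=P3, Genotype ∈ {Aa, aa}) = 0.126 + 0.054 = 0.180.
P(Phenotype=P3 | Genotype ∈ {Aa, aa}) = 0.180/0.362 = 0.497.

0.497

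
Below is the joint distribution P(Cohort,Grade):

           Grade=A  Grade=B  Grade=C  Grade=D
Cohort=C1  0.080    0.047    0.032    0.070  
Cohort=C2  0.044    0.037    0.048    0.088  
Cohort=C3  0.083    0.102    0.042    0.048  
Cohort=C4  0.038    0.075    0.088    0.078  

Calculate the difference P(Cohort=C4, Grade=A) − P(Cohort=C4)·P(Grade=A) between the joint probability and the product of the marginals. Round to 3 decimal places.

-0.030

P(Cohort=C4) = 0.038 + 0.075 + 0.088 + 0.078 = 0.279.
P(Grade=A) = 0.080 + 0.044 + 0.083 + 0.038 = 0.245.
P(Cohort=C4, Grade=A) − P(Cohort=C4)P(Grade=A) = 0.038 − 0.279×0.245 = -0.030.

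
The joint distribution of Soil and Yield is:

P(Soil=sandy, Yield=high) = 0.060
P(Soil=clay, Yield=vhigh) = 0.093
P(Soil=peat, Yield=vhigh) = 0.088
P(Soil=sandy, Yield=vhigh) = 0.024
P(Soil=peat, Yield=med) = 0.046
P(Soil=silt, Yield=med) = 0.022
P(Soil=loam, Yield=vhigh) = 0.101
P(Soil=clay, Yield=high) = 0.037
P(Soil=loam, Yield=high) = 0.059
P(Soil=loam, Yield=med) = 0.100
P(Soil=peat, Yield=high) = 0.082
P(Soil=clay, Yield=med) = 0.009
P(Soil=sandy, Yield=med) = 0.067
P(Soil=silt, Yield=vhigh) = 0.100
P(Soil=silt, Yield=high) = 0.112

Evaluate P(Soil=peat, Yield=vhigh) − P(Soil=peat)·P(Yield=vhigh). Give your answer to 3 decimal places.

0.000

P(Soil=peat) = 0.046 + 0.082 + 0.088 = 0.216.
P(Yield=vhigh) = 0.024 + 0.101 + 0.093 + 0.100 + 0.088 = 0.406.
P(Soil=peat, Yield=vhigh) − P(Soil=peat)P(Yield=vhigh) = 0.088 − 0.216×0.406 = 0.000.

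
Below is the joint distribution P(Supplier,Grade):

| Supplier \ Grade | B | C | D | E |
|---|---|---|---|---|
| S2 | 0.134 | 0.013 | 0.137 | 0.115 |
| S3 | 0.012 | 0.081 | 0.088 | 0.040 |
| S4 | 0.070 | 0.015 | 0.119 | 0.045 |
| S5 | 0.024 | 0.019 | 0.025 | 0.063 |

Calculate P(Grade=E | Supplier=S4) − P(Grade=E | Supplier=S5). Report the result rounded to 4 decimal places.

P(Supplier=S4) = 0.070 + 0.015 + 0.119 + 0.045 = 0.249; P(Grade=E | Supplier=S4) = 0.045/0.249 = 0.18072.
P(Supplier=S5) = 0.024 + 0.019 + 0.025 + 0.063 = 0.131; P(Grade=E | Supplier=S5) = 0.063/0.131 = 0.48092.
Difference = -0.3002.

-0.3002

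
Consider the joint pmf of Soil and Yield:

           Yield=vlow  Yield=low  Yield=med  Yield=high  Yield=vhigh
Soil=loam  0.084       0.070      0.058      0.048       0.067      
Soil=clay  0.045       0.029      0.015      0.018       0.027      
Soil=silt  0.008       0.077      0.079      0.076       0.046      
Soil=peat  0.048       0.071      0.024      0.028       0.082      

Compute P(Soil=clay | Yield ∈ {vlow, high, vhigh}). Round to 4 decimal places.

0.1560

P(Yield=vlow) = 0.084 + 0.045 + 0.008 + 0.048 = 0.185.
P(Yield=high) = 0.048 + 0.018 + 0.076 + 0.028 = 0.170.
P(Yield=vhigh) = 0.067 + 0.027 + 0.046 + 0.082 = 0.222.
P(Yield ∈ {vlow, high, vhigh}) = 0.185 + 0.170 + 0.222 = 0.577; P(Soil=clay, Yield ∈ {vlow, high, vhigh}) = 0.045 + 0.018 + 0.027 = 0.090.
P(Soil=clay | Yield ∈ {vlow, high, vhigh}) = 0.090/0.577 = 0.1560.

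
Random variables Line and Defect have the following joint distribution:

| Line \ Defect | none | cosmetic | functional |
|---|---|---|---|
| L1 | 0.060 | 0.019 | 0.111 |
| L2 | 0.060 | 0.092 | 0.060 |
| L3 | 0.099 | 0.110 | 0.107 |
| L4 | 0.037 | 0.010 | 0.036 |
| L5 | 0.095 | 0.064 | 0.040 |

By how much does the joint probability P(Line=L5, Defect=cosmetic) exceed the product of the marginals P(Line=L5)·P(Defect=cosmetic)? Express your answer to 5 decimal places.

P(Line=L5) = 0.095 + 0.064 + 0.040 = 0.199.
P(Defect=cosmetic) = 0.019 + 0.092 + 0.110 + 0.010 + 0.064 = 0.295.
P(Line=L5, Defect=cosmetic) − P(Line=L5)P(Defect=cosmetic) = 0.064 − 0.199×0.295 = 0.00530.

0.00530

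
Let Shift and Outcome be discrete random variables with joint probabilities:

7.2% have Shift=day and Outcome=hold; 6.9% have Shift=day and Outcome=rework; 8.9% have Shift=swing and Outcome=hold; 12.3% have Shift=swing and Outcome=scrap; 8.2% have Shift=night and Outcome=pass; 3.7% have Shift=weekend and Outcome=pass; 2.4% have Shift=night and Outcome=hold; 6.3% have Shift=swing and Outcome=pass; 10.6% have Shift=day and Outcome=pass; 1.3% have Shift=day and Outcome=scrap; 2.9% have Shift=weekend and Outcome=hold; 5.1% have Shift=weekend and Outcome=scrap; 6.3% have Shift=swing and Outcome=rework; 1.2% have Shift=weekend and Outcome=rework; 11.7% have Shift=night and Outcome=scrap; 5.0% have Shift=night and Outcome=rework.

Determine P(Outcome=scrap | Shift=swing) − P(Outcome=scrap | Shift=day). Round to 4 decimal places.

P(Shift=swing) = 0.063 + 0.063 + 0.123 + 0.089 = 0.338; P(Outcome=scrap | Shift=swing) = 0.123/0.338 = 0.36391.
P(Shift=day) = 0.106 + 0.069 + 0.013 + 0.072 = 0.260; P(Outcome=scrap | Shift=day) = 0.013/0.260 = 0.05000.
Difference = 0.3139.

0.3139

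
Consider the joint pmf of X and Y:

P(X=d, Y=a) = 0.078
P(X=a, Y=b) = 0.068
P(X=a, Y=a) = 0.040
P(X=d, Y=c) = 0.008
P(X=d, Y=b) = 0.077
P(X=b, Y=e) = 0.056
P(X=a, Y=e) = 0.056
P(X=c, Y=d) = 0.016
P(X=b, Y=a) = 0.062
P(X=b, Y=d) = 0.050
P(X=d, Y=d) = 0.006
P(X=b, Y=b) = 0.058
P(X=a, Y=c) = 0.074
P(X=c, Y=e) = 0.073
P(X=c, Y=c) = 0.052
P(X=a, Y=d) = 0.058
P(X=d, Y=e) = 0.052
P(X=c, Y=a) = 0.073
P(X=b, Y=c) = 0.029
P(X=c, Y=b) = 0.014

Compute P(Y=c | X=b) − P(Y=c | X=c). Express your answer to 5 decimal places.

-0.11434

P(X=b) = 0.062 + 0.058 + 0.029 + 0.050 + 0.056 = 0.255; P(Y=c | X=b) = 0.029/0.255 = 0.113725.
P(X=c) = 0.073 + 0.014 + 0.052 + 0.016 + 0.073 = 0.228; P(Y=c | X=c) = 0.052/0.228 = 0.228070.
Difference = -0.11434.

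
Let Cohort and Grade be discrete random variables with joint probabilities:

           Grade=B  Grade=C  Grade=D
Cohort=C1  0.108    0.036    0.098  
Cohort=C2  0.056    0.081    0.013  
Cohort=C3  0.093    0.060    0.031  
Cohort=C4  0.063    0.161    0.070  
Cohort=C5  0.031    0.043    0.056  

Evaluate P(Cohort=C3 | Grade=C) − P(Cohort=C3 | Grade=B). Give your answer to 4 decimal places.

-0.1075

P(Grade=C) = 0.036 + 0.081 + 0.060 + 0.161 + 0.043 = 0.381; P(Cohort=C3 | Grade=C) = 0.060/0.381 = 0.15748.
P(Grade=B) = 0.108 + 0.056 + 0.093 + 0.063 + 0.031 = 0.351; P(Cohort=C3 | Grade=B) = 0.093/0.351 = 0.26496.
Difference = -0.1075.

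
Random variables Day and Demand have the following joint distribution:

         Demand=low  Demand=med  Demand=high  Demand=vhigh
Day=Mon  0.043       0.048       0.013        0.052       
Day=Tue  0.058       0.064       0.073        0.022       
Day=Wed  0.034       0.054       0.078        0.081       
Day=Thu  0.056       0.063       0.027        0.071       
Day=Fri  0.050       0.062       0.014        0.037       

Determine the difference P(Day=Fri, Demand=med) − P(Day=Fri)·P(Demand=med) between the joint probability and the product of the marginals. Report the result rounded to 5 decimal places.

0.01457

P(Day=Fri) = 0.050 + 0.062 + 0.014 + 0.037 = 0.163.
P(Demand=med) = 0.048 + 0.064 + 0.054 + 0.063 + 0.062 = 0.291.
P(Day=Fri, Demand=med) − P(Day=Fri)P(Demand=med) = 0.062 − 0.163×0.291 = 0.01457.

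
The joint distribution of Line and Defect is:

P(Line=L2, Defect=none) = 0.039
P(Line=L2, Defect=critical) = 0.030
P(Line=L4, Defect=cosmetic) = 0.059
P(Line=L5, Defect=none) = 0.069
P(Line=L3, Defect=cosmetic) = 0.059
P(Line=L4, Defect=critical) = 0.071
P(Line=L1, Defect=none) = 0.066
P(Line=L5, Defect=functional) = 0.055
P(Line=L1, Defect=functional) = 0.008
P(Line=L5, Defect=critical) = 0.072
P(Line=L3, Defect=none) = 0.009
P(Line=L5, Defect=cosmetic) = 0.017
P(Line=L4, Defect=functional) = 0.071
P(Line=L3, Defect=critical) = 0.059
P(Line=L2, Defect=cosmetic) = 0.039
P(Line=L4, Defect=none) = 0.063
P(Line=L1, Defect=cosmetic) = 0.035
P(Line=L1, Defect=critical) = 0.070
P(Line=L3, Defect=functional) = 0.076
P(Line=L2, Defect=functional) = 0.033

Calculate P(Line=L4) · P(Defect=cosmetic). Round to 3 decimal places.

0.055

P(Line=L4) = 0.063 + 0.059 + 0.071 + 0.071 = 0.264.
P(Defect=cosmetic) = 0.035 + 0.039 + 0.059 + 0.059 + 0.017 = 0.209.
Product: 0.264 × 0.209 = 0.055.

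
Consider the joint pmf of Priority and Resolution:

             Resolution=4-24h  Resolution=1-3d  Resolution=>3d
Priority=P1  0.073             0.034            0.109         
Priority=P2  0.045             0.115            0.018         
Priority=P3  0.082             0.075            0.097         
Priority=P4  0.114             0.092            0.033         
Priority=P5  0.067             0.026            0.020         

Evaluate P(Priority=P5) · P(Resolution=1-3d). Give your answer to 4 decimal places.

P(Priority=P5) = 0.067 + 0.026 + 0.020 = 0.113.
P(Resolution=1-3d) = 0.034 + 0.115 + 0.075 + 0.092 + 0.026 = 0.342.
Product: 0.113 × 0.342 = 0.0386.

0.0386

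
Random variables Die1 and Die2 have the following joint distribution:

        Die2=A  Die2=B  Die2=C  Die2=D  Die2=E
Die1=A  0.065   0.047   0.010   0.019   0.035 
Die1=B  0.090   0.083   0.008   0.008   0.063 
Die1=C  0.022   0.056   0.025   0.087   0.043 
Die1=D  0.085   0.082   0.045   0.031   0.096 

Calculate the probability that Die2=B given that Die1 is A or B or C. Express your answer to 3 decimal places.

0.281

P(Die1=A) = 0.065 + 0.047 + 0.010 + 0.019 + 0.035 = 0.176.
P(Die1=B) = 0.090 + 0.083 + 0.008 + 0.008 + 0.063 = 0.252.
P(Die1=C) = 0.022 + 0.056 + 0.025 + 0.087 + 0.043 = 0.233.
P(Die1 ∈ {A, B, C}) = 0.176 + 0.252 + 0.233 = 0.661; P(Die2=B, Die1 ∈ {A, B, C}) = 0.047 + 0.083 + 0.056 = 0.186.
P(Die2=B | Die1 ∈ {A, B, C}) = 0.186/0.661 = 0.281.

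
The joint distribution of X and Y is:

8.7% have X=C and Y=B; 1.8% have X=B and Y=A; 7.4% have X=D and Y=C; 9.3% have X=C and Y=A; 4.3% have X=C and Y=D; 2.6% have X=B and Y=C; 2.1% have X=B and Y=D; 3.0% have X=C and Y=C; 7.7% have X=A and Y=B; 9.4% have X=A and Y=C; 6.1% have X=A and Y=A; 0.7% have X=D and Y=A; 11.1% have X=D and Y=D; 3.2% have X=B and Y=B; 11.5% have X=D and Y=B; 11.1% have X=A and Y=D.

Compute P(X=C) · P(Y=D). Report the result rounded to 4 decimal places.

P(X=C) = 0.093 + 0.087 + 0.030 + 0.043 = 0.253.
P(Y=D) = 0.111 + 0.021 + 0.043 + 0.111 = 0.286.
Product: 0.253 × 0.286 = 0.0724.

0.0724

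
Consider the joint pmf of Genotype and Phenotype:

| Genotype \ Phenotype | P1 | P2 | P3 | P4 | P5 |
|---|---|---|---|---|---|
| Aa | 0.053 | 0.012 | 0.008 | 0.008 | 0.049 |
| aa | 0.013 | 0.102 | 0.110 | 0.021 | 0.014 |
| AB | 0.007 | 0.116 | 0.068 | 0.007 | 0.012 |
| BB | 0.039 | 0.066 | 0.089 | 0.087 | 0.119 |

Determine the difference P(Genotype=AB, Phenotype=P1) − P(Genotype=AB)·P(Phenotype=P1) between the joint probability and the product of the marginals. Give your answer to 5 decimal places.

P(Genotype=AB) = 0.007 + 0.116 + 0.068 + 0.007 + 0.012 = 0.210.
P(Phenotype=P1) = 0.053 + 0.013 + 0.007 + 0.039 = 0.112.
P(Genotype=AB, Phenotype=P1) − P(Genotype=AB)P(Phenotype=P1) = 0.007 − 0.210×0.112 = -0.01652.

-0.01652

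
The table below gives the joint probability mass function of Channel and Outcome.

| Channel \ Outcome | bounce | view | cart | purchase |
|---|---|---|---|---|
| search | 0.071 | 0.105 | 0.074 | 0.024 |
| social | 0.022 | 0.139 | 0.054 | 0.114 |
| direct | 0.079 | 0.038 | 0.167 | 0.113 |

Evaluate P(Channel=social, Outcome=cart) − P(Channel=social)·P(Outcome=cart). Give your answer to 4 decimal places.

P(Channel=social) = 0.022 + 0.139 + 0.054 + 0.114 = 0.329.
P(Outcome=cart) = 0.074 + 0.054 + 0.167 = 0.295.
P(Channel=social, Outcome=cart) − P(Channel=social)P(Outcome=cart) = 0.054 − 0.329×0.295 = -0.0431.

-0.0431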